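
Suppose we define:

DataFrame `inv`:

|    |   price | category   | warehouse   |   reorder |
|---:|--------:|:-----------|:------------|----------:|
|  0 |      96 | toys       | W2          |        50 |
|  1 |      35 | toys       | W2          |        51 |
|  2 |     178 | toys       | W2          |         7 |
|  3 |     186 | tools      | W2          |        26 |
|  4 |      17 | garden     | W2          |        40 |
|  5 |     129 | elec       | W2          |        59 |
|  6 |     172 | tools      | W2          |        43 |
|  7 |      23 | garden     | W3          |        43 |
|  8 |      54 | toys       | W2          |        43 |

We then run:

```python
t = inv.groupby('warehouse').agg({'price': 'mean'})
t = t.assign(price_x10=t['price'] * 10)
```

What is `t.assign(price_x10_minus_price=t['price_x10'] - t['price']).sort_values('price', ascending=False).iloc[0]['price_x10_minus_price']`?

975.375

group by warehouse, mean of price:
             price
warehouse         
W2         108.375
W3          23.000
add column price_x10 = t['price'] * 10:
             price  price_x10
warehouse                    
W2         108.375    1083.75
W3          23.000     230.00
add column price_x10_minus_price = t['price_x10'] - t['price']:
             price  price_x10  price_x10_minus_price
warehouse                                           
W2         108.375    1083.75                975.375
W3          23.000     230.00                207.000
sort by price descending:
             price  price_x10  price_x10_minus_price
warehouse                                           
W2         108.375    1083.75                975.375
W3          23.000     230.00                207.000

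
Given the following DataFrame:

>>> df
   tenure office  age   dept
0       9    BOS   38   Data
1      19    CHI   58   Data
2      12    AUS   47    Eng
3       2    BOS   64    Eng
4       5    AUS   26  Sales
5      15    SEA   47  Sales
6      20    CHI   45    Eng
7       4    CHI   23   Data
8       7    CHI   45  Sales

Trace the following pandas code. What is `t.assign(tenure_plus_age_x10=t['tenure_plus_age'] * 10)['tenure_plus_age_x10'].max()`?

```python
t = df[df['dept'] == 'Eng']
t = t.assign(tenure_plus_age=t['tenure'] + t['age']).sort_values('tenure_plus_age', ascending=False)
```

filter rows where dept == 'Eng':
   tenure office  age dept
2      12    AUS   47  Eng
3       2    BOS   64  Eng
6      20    CHI   45  Eng
add column tenure_plus_age = t['tenure'] + t['age']:
   tenure office  age dept  tenure_plus_age
2      12    AUS   47  Eng               59
3       2    BOS   64  Eng               66
6      20    CHI   45  Eng               65
sort by tenure_plus_age descending:
   tenure office  age dept  tenure_plus_age
3       2    BOS   64  Eng               66
6      20    CHI   45  Eng               65
2      12    AUS   47  Eng               59
add column tenure_plus_age_x10 = t['tenure_plus_age'] * 10:
   tenure office  age dept  tenure_plus_age  tenure_plus_age_x10
3       2    BOS   64  Eng               66                  660
6      20    CHI   45  Eng               65                  650
2      12    AUS   47  Eng               59                  590
max of column 'tenure_plus_age_x10' → 660

660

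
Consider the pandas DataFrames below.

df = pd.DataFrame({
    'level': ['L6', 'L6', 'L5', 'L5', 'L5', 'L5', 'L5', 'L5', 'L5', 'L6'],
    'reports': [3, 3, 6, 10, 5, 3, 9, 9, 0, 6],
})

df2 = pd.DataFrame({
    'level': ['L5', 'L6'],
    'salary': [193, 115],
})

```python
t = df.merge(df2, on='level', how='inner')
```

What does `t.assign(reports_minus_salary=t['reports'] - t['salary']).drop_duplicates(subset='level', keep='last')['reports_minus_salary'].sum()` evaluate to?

-302

merge on 'level' (how='inner') → 10 rows:
  level  reports  salary
0    L6        3     115
1    L6        3     115
2    L5        6     193
3    L5       10     193
4    L5        5     193
5    L5        3     193
6    L5        9     193
7    L5        9     193
8    L5        0     193
9    L6        6     115
add column reports_minus_salary = t['reports'] - t['salary']:
  level  reports  salary  reports_minus_salary
0    L6        3     115                  -112
1    L6        3     115                  -112
2    L5        6     193                  -187
3    L5       10     193                  -183
4    L5        5     193                  -188
5    L5        3     193                  -190
6    L5        9     193                  -184
7    L5        9     193                  -184
8    L5        0     193                  -193
9    L6        6     115                  -109
drop duplicate level (keep=last):
  level  reports  salary  reports_minus_salary
8    L5        0     193                  -193
9    L6        6     115                  -109
The sum of column 'reports_minus_salary' is -302.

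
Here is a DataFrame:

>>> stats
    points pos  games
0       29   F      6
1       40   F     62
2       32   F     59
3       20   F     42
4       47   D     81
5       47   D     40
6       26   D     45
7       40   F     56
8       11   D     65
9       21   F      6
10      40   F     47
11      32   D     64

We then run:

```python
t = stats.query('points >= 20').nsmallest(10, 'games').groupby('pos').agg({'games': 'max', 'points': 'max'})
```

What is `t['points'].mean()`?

filter rows where points >= 20:
    points pos  games
0       29   F      6
1       40   F     62
2       32   F     59
3       20   F     42
4       47   D     81
5       47   D     40
6       26   D     45
7       40   F     56
9       21   F      6
10      40   F     47
11      32   D     64
take 10 rows with smallest games:
    points pos  games
0       29   F      6
9       21   F      6
5       47   D     40
3       20   F     42
6       26   D     45
10      40   F     47
7       40   F     56
2       32   F     59
1       40   F     62
11      32   D     64
group by pos: max(games), max(points):
     games  points
pos               
D       64      47
F       62      40

43.5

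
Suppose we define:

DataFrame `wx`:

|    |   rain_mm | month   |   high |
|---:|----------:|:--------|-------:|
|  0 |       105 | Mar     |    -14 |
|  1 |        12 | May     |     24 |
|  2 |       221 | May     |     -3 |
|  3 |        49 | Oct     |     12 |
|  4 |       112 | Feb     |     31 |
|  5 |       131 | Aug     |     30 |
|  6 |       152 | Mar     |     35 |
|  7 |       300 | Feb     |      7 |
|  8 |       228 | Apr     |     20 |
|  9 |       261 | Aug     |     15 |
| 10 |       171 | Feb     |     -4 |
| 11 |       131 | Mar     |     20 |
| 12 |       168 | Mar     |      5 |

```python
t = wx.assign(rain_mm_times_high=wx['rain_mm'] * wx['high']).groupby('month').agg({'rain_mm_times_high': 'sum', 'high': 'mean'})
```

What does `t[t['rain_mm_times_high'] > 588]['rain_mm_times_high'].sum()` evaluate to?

24603

add column rain_mm_times_high = wx['rain_mm'] * wx['high']:
    rain_mm month  high  rain_mm_times_high
0       105   Mar   -14               -1470
1        12   May    24                 288
2       221   May    -3                -663
3        49   Oct    12                 588
4       112   Feb    31                3472
5       131   Aug    30                3930
6       152   Mar    35                5320
7       300   Feb     7                2100
8       228   Apr    20                4560
9       261   Aug    15                3915
10      171   Feb    -4                -684
11      131   Mar    20                2620
12      168   Mar     5                 840
group by month: sum(rain_mm_times_high), mean(high):
       rain_mm_times_high       high
month                               
Apr                  4560  20.000000
Aug                  7845  22.500000
Feb                  4888  11.333333
Mar                  7310  11.500000
May                  -375  10.500000
Oct                   588  12.000000
filter rows where rain_mm_times_high > 588:
       rain_mm_times_high       high
month                               
Apr                  4560  20.000000
Aug                  7845  22.500000
Feb                  4888  11.333333
Mar                  7310  11.500000
Reading off the sum of column 'rain_mm_times_high', we get 24603.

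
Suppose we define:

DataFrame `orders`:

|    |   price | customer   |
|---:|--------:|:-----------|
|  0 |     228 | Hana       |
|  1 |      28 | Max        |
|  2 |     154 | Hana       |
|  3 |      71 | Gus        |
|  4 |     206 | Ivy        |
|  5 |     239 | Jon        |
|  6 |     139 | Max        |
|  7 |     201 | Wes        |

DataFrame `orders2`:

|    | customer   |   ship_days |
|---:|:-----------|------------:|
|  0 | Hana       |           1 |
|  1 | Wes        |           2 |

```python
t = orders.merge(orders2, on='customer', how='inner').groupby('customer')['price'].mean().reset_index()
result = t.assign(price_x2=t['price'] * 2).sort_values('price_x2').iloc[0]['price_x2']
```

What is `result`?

merge on 'customer' (how='inner') → 3 rows:
   price customer  ship_days
0    228     Hana          1
1    154     Hana          1
2    201      Wes          2
group by customer, mean of price:
customer
Hana    191.0
Wes     201.0
Name: price, dtype: float64
reset_index():
  customer  price
0     Hana  191.0
1      Wes  201.0
add column price_x2 = t['price'] * 2:
  customer  price  price_x2
0     Hana  191.0     382.0
1      Wes  201.0     402.0
sort by price_x2:
  customer  price  price_x2
0     Hana  191.0     382.0
1      Wes  201.0     402.0
Then the value at position 0, column 'price_x2': 382.0

382.0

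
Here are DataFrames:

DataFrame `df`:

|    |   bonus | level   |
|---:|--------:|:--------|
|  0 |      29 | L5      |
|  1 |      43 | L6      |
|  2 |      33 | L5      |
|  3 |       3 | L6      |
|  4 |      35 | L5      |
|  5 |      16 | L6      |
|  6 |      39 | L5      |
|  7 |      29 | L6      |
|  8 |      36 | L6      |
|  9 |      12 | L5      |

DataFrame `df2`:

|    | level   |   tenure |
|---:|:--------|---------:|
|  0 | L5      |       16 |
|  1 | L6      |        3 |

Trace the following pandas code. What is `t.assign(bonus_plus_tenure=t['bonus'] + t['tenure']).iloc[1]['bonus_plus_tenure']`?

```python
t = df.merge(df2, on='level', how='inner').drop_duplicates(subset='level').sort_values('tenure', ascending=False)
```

merge on 'level' (how='inner') → 10 rows:
   bonus level  tenure
0     29    L5      16
1     43    L6       3
2     33    L5      16
3      3    L6       3
4     35    L5      16
5     16    L6       3
6     39    L5      16
7     29    L6       3
8     36    L6       3
9     12    L5      16
drop duplicate level (keep=first):
   bonus level  tenure
0     29    L5      16
1     43    L6       3
sort by tenure descending:
   bonus level  tenure
0     29    L5      16
1     43    L6       3
add column bonus_plus_tenure = t['bonus'] + t['tenure']:
   bonus level  tenure  bonus_plus_tenure
0     29    L5      16                 45
1     43    L6       3                 46
Finally, value at position 1, column 'bonus_plus_tenure' = 46.

46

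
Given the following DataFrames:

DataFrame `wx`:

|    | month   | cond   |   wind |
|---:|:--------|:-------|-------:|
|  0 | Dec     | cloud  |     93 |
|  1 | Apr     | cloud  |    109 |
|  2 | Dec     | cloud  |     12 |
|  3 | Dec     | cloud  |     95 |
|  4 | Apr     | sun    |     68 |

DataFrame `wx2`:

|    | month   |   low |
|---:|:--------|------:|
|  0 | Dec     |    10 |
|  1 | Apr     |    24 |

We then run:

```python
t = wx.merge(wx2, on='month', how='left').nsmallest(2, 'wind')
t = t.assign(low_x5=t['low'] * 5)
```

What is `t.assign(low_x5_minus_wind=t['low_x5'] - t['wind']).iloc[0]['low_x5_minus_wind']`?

merge on 'month' (how='left') → 5 rows:
  month   cond  wind  low
0   Dec  cloud    93   10
1   Apr  cloud   109   24
2   Dec  cloud    12   10
3   Dec  cloud    95   10
4   Apr    sun    68   24
take 2 rows with smallest wind:
  month   cond  wind  low
2   Dec  cloud    12   10
4   Apr    sun    68   24
add column low_x5 = t['low'] * 5:
  month   cond  wind  low  low_x5
2   Dec  cloud    12   10      50
4   Apr    sun    68   24     120
add column low_x5_minus_wind = t['low_x5'] - t['wind']:
  month   cond  wind  low  low_x5  low_x5_minus_wind
2   Dec  cloud    12   10      50                 38
4   Apr    sun    68   24     120                 52
Taking the value at position 0, column 'low_x5_minus_wind' gives 38.

38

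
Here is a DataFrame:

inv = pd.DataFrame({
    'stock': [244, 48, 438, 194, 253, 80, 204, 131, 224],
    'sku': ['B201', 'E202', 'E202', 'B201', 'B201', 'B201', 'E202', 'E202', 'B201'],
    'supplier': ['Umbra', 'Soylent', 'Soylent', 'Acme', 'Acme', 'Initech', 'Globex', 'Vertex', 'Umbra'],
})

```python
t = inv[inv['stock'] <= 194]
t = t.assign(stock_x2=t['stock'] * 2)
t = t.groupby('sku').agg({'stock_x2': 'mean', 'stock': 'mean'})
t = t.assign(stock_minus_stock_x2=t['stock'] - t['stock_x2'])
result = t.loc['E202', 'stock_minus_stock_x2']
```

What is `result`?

filter rows where stock <= 194:
   stock   sku supplier
1     48  E202  Soylent
3    194  B201     Acme
5     80  B201  Initech
7    131  E202   Vertex
add column stock_x2 = t['stock'] * 2:
   stock   sku supplier  stock_x2
1     48  E202  Soylent        96
3    194  B201     Acme       388
5     80  B201  Initech       160
7    131  E202   Vertex       262
group by sku: mean(stock_x2), mean(stock):
      stock_x2  stock
sku                  
B201     274.0  137.0
E202     179.0   89.5
add column stock_minus_stock_x2 = t['stock'] - t['stock_x2']:
      stock_x2  stock  stock_minus_stock_x2
sku                                        
B201     274.0  137.0                -137.0
E202     179.0   89.5                 -89.5

-89.5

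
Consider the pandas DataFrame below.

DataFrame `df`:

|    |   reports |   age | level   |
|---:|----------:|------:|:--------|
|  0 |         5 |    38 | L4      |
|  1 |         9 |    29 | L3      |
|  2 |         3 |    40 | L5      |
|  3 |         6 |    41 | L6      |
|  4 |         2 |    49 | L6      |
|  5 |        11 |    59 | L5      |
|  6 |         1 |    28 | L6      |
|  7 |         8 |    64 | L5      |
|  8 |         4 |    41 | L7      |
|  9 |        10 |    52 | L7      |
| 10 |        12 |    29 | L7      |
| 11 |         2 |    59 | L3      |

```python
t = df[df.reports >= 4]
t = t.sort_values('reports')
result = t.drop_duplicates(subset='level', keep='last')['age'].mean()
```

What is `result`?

39.2

filter rows where reports >= 4:
    reports  age level
0         5   38    L4
1         9   29    L3
3         6   41    L6
5        11   59    L5
7         8   64    L5
8         4   41    L7
9        10   52    L7
10       12   29    L7
sort by reports:
    reports  age level
8         4   41    L7
0         5   38    L4
3         6   41    L6
7         8   64    L5
1         9   29    L3
9        10   52    L7
5        11   59    L5
10       12   29    L7
drop duplicate level (keep=last):
    reports  age level
0         5   38    L4
3         6   41    L6
1         9   29    L3
5        11   59    L5
10       12   29    L7
So mean() = 39.2.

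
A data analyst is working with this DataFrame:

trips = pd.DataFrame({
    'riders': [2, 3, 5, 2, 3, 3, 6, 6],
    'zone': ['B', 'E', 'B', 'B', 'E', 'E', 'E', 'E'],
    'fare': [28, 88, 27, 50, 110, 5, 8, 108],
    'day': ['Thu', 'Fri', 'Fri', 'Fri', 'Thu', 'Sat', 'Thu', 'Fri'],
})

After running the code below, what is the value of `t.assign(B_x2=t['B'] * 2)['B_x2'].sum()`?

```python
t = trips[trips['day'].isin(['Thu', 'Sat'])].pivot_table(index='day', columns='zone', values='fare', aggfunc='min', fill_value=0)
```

56

filter rows where day in ['Thu', 'Sat']:
   riders zone  fare  day
0       2    B    28  Thu
4       3    E   110  Thu
5       3    E     5  Sat
6       6    E     8  Thu
pivot: rows=day, cols=zone, min(fare):
zone   B  E
day        
Sat    0  5
Thu   28  8
add column B_x2 = t['B'] * 2:
zone   B  E  B_x2
day              
Sat    0  5     0
Thu   28  8    56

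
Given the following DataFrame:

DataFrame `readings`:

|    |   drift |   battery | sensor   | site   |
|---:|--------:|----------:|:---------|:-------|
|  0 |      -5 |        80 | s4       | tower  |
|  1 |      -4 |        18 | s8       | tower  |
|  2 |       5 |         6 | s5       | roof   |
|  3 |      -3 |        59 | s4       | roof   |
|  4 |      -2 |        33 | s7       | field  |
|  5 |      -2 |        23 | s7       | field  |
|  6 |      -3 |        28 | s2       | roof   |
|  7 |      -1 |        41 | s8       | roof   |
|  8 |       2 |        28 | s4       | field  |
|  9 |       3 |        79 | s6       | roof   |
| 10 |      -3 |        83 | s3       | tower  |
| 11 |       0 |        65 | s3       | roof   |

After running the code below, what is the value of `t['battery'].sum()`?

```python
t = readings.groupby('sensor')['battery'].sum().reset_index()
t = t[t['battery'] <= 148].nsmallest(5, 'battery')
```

group by sensor, sum of battery:
sensor
s2     28
s3    148
s4    167
s5      6
s6     79
s7     56
s8     59
Name: battery, dtype: int64
reset_index():
  sensor  battery
0     s2       28
1     s3      148
2     s4      167
3     s5        6
4     s6       79
5     s7       56
6     s8       59
filter rows where battery <= 148:
  sensor  battery
0     s2       28
1     s3      148
3     s5        6
4     s6       79
5     s7       56
6     s8       59
take 5 rows with smallest battery:
  sensor  battery
3     s5        6
0     s2       28
5     s7       56
6     s8       59
4     s6       79
Taking the sum of column 'battery' gives 228.

228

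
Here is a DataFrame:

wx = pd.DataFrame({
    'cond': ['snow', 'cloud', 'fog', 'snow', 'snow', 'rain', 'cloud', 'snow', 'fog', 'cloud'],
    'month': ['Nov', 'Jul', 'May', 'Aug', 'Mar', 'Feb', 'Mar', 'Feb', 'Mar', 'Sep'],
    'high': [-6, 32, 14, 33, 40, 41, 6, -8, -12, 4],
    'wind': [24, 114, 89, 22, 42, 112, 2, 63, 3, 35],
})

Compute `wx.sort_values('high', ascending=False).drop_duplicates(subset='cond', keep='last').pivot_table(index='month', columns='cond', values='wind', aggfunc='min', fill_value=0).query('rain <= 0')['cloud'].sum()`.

35

sort by high descending:
    cond month  high  wind
5   rain   Feb    41   112
4   snow   Mar    40    42
3   snow   Aug    33    22
1  cloud   Jul    32   114
2    fog   May    14    89
6  cloud   Mar     6     2
9  cloud   Sep     4    35
0   snow   Nov    -6    24
7   snow   Feb    -8    63
8    fog   Mar   -12     3
drop duplicate cond (keep=last):
    cond month  high  wind
5   rain   Feb    41   112
9  cloud   Sep     4    35
7   snow   Feb    -8    63
8    fog   Mar   -12     3
pivot: rows=month, cols=cond, min(wind):
cond   cloud  fog  rain  snow
month                        
Feb        0    0   112    63
Mar        0    3     0     0
Sep       35    0     0     0
filter rows where rain <= 0:
cond   cloud  fog  rain  snow
month                        
Mar        0    3     0     0
Sep       35    0     0     0
The sum of column 'cloud' is 35.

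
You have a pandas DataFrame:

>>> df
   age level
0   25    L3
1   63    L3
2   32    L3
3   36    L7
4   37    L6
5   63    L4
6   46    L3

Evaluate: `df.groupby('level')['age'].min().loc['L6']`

group by level, min of age:
level
L3    25
L4    63
L6    37
L7    36
Name: age, dtype: int64

37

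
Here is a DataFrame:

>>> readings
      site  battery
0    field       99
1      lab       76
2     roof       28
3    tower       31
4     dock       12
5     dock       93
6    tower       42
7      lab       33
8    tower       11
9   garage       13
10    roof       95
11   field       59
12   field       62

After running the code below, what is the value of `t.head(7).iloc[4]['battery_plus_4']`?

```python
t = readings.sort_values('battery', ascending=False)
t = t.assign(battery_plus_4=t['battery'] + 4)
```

66

sort by battery descending:
      site  battery
0    field       99
10    roof       95
5     dock       93
1      lab       76
12   field       62
11   field       59
6    tower       42
7      lab       33
3    tower       31
2     roof       28
9   garage       13
4     dock       12
8    tower       11
add column battery_plus_4 = t['battery'] + 4:
      site  battery  battery_plus_4
0    field       99             103
10    roof       95              99
5     dock       93              97
1      lab       76              80
12   field       62              66
11   field       59              63
6    tower       42              46
7      lab       33              37
3    tower       31              35
2     roof       28              32
9   garage       13              17
4     dock       12              16
8    tower       11              15
take first 7 rows:
     site  battery  battery_plus_4
0   field       99             103
10   roof       95              99
5    dock       93              97
1     lab       76              80
12  field       62              66
11  field       59              63
6   tower       42              46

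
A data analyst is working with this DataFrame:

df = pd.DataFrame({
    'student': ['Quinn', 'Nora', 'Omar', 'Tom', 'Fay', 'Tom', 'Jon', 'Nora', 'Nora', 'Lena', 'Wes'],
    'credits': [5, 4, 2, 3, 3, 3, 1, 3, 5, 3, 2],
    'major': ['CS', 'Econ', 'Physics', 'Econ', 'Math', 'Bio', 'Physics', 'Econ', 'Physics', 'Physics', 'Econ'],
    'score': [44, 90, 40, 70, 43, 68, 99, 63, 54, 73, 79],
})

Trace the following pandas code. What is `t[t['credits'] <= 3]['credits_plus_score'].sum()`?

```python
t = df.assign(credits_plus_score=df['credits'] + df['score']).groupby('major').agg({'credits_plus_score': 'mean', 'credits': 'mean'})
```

add column credits_plus_score = df['credits'] + df['score']:
   student  credits    major  score  credits_plus_score
0    Quinn        5       CS     44                  49
1     Nora        4     Econ     90                  94
2     Omar        2  Physics     40                  42
3      Tom        3     Econ     70                  73
4      Fay        3     Math     43                  46
5      Tom        3      Bio     68                  71
6      Jon        1  Physics     99                 100
7     Nora        3     Econ     63                  66
8     Nora        5  Physics     54                  59
9     Lena        3  Physics     73                  76
10     Wes        2     Econ     79                  81
group by major: mean(credits_plus_score), mean(credits):
         credits_plus_score  credits
major                               
Bio                   71.00     3.00
CS                    49.00     5.00
Econ                  78.50     3.00
Math                  46.00     3.00
Physics               69.25     2.75
filter rows where credits <= 3:
         credits_plus_score  credits
major                               
Bio                   71.00     3.00
Econ                  78.50     3.00
Math                  46.00     3.00
Physics               69.25     2.75
The sum of column 'credits_plus_score' is 264.75.

264.75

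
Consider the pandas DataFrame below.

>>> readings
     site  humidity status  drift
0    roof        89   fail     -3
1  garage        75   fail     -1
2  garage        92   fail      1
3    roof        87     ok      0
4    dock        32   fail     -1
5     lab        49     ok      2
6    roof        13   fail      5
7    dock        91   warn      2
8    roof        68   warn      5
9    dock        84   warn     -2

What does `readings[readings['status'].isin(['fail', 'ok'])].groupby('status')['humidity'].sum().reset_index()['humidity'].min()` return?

136

filter rows where status in ['fail', 'ok']:
     site  humidity status  drift
0    roof        89   fail     -3
1  garage        75   fail     -1
2  garage        92   fail      1
3    roof        87     ok      0
4    dock        32   fail     -1
5     lab        49     ok      2
6    roof        13   fail      5
group by status, sum of humidity:
status
fail    301
ok      136
Name: humidity, dtype: int64
reset_index():
  status  humidity
0   fail       301
1     ok       136
The min of column 'humidity' is 136.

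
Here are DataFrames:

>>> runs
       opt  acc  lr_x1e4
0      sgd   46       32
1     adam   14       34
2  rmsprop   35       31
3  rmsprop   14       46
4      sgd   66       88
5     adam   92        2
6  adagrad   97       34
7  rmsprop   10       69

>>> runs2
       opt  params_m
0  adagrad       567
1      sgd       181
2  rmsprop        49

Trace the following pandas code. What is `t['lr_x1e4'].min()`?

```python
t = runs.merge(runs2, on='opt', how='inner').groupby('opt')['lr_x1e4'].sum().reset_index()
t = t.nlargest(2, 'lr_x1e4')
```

merge on 'opt' (how='inner') → 6 rows:
       opt  acc  lr_x1e4  params_m
0      sgd   46       32       181
1  rmsprop   35       31        49
2  rmsprop   14       46        49
3      sgd   66       88       181
4  adagrad   97       34       567
5  rmsprop   10       69        49
group by opt, sum of lr_x1e4:
opt
adagrad     34
rmsprop    146
sgd        120
Name: lr_x1e4, dtype: int64
reset_index():
       opt  lr_x1e4
0  adagrad       34
1  rmsprop      146
2      sgd      120
take 2 rows with largest lr_x1e4:
       opt  lr_x1e4
1  rmsprop      146
2      sgd      120
Finally, min of column 'lr_x1e4' = 120.

120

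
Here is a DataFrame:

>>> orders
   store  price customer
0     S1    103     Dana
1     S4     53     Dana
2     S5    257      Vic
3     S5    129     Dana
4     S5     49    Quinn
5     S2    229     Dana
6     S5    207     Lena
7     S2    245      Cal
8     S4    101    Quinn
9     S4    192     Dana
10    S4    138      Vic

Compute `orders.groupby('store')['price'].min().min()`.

group by store, min of price:
store
S1    103
S2    229
S4     53
S5     49
Name: price, dtype: int64

49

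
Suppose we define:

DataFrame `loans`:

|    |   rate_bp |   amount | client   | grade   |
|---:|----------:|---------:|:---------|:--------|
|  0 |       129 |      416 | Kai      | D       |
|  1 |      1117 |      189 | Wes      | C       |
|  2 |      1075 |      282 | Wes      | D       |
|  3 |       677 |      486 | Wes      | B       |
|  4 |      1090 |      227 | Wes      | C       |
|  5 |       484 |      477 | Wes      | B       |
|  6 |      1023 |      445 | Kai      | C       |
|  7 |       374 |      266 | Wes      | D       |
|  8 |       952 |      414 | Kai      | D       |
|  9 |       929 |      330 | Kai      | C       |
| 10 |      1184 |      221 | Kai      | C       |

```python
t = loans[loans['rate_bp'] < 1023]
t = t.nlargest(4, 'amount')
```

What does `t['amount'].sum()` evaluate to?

1793

filter rows where rate_bp < 1023:
   rate_bp  amount client grade
0      129     416    Kai     D
3      677     486    Wes     B
5      484     477    Wes     B
7      374     266    Wes     D
8      952     414    Kai     D
9      929     330    Kai     C
take 4 rows with largest amount:
   rate_bp  amount client grade
3      677     486    Wes     B
5      484     477    Wes     B
0      129     416    Kai     D
8      952     414    Kai     D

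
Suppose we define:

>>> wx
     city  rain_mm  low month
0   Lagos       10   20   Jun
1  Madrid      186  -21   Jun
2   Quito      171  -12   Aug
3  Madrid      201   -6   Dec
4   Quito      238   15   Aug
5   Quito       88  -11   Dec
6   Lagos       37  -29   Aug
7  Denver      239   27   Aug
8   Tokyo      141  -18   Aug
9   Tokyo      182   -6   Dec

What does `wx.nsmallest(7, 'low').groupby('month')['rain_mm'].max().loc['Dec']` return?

201

take 7 rows with smallest low:
     city  rain_mm  low month
6   Lagos       37  -29   Aug
1  Madrid      186  -21   Jun
8   Tokyo      141  -18   Aug
2   Quito      171  -12   Aug
5   Quito       88  -11   Dec
3  Madrid      201   -6   Dec
9   Tokyo      182   -6   Dec
group by month, max of rain_mm:
month
Aug    171
Dec    201
Jun    186
Name: rain_mm, dtype: int64
The value at index 'Dec' is 201.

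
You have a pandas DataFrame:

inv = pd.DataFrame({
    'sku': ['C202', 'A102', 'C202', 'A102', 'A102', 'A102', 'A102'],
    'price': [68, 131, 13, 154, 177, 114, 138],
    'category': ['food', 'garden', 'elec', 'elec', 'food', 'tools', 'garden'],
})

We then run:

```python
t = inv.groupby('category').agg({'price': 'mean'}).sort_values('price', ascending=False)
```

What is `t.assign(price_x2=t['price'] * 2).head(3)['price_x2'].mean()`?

247.333333333

group by category, mean of price:
          price
category       
elec       83.5
food      122.5
garden    134.5
tools     114.0
sort by price descending:
          price
category       
garden    134.5
food      122.5
tools     114.0
elec       83.5
add column price_x2 = t['price'] * 2:
          price  price_x2
category                 
garden    134.5     269.0
food      122.5     245.0
tools     114.0     228.0
elec       83.5     167.0
take first 3 rows:
          price  price_x2
category                 
garden    134.5     269.0
food      122.5     245.0
tools     114.0     228.0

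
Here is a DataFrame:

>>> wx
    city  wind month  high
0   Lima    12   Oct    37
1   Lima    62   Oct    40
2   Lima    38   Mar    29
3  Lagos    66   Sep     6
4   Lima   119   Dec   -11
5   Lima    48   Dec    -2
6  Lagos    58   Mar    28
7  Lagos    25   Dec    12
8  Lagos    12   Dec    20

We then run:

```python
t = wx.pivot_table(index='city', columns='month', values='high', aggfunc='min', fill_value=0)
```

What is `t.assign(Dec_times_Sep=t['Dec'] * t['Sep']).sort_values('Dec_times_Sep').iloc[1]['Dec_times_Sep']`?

pivot: rows=city, cols=month, min(high):
month  Dec  Mar  Oct  Sep
city                     
Lagos   12   28    0    6
Lima   -11   29   37    0
add column Dec_times_Sep = t['Dec'] * t['Sep']:
month  Dec  Mar  Oct  Sep  Dec_times_Sep
city                                    
Lagos   12   28    0    6             72
Lima   -11   29   37    0              0
sort by Dec_times_Sep:
month  Dec  Mar  Oct  Sep  Dec_times_Sep
city                                    
Lima   -11   29   37    0              0
Lagos   12   28    0    6             72
value at position 1, column 'Dec_times_Sep' → 72

72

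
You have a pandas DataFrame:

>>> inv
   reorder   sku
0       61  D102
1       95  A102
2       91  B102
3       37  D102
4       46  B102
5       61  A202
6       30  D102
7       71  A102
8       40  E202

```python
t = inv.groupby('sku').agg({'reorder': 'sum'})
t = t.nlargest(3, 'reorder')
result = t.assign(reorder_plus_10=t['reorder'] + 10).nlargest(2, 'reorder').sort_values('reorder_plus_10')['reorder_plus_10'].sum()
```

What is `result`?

group by sku, sum of reorder:
      reorder
sku          
A102      166
A202       61
B102      137
D102      128
E202       40
take 3 rows with largest reorder:
      reorder
sku          
A102      166
B102      137
D102      128
add column reorder_plus_10 = t['reorder'] + 10:
      reorder  reorder_plus_10
sku                           
A102      166              176
B102      137              147
D102      128              138
take 2 rows with largest reorder:
      reorder  reorder_plus_10
sku                           
A102      166              176
B102      137              147
sort by reorder_plus_10:
      reorder  reorder_plus_10
sku                           
B102      137              147
A102      166              176
So sum() = 323.

323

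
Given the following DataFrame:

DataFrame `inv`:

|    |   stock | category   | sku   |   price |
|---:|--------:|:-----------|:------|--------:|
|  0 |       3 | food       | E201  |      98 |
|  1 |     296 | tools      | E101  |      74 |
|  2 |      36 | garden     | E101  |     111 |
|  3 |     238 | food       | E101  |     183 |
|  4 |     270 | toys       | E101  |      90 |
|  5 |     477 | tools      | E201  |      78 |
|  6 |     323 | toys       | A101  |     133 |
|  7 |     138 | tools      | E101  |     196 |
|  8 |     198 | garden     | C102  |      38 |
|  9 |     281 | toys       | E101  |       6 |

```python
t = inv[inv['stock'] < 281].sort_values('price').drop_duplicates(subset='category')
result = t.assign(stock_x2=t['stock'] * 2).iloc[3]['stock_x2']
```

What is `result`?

276

filter rows where stock < 281:
   stock category   sku  price
0      3     food  E201     98
2     36   garden  E101    111
3    238     food  E101    183
4    270     toys  E101     90
7    138    tools  E101    196
8    198   garden  C102     38
sort by price:
   stock category   sku  price
8    198   garden  C102     38
4    270     toys  E101     90
0      3     food  E201     98
2     36   garden  E101    111
3    238     food  E101    183
7    138    tools  E101    196
drop duplicate category (keep=first):
   stock category   sku  price
8    198   garden  C102     38
4    270     toys  E101     90
0      3     food  E201     98
7    138    tools  E101    196
add column stock_x2 = t['stock'] * 2:
   stock category   sku  price  stock_x2
8    198   garden  C102     38       396
4    270     toys  E101     90       540
0      3     food  E201     98         6
7    138    tools  E101    196       276
So iloc[3]['stock_x2'] = 276.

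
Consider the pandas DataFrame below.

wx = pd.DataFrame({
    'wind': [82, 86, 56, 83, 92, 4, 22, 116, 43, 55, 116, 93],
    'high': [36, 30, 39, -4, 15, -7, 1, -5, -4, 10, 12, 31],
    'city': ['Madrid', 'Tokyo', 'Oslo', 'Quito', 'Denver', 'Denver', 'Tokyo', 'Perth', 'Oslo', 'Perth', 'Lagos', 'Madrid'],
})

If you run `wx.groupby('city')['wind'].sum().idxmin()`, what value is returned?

group by city, sum of wind:
city
Denver     96
Lagos     116
Madrid    175
Oslo       99
Perth     171
Quito      83
Tokyo     108
Name: wind, dtype: int64
Finally, label with the smallest value = Quito.

Quito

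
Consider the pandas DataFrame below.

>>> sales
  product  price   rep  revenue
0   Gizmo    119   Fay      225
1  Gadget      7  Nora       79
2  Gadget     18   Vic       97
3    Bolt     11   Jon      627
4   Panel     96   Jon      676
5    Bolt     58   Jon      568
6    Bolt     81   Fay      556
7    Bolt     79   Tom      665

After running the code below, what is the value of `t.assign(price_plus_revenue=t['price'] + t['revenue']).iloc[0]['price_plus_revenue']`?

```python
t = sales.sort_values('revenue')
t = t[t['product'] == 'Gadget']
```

86

sort by revenue:
  product  price   rep  revenue
1  Gadget      7  Nora       79
2  Gadget     18   Vic       97
0   Gizmo    119   Fay      225
6    Bolt     81   Fay      556
5    Bolt     58   Jon      568
3    Bolt     11   Jon      627
7    Bolt     79   Tom      665
4   Panel     96   Jon      676
filter rows where product == 'Gadget':
  product  price   rep  revenue
1  Gadget      7  Nora       79
2  Gadget     18   Vic       97
add column price_plus_revenue = t['price'] + t['revenue']:
  product  price   rep  revenue  price_plus_revenue
1  Gadget      7  Nora       79                  86
2  Gadget     18   Vic       97                 115
value at position 0, column 'price_plus_revenue' → 86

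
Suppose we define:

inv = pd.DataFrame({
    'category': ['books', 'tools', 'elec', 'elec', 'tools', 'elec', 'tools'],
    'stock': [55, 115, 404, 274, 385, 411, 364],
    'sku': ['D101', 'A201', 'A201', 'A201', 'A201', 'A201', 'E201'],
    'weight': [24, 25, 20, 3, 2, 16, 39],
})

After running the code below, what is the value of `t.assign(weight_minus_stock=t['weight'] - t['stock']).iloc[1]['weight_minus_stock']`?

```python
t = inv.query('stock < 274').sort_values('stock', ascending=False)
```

filter rows where stock < 274:
  category  stock   sku  weight
0    books     55  D101      24
1    tools    115  A201      25
sort by stock descending:
  category  stock   sku  weight
1    tools    115  A201      25
0    books     55  D101      24
add column weight_minus_stock = t['weight'] - t['stock']:
  category  stock   sku  weight  weight_minus_stock
1    tools    115  A201      25                 -90
0    books     55  D101      24                 -31
The value at position 1, column 'weight_minus_stock' is -31.

-31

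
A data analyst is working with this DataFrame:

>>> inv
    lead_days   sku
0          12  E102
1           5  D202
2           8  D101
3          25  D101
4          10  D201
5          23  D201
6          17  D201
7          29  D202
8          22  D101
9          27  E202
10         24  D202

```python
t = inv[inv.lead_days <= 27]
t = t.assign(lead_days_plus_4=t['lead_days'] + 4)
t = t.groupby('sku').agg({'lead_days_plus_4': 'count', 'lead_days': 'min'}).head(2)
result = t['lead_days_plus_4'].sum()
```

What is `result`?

filter rows where lead_days <= 27:
    lead_days   sku
0          12  E102
1           5  D202
2           8  D101
3          25  D101
4          10  D201
5          23  D201
6          17  D201
8          22  D101
9          27  E202
10         24  D202
add column lead_days_plus_4 = t['lead_days'] + 4:
    lead_days   sku  lead_days_plus_4
0          12  E102                16
1           5  D202                 9
2           8  D101                12
3          25  D101                29
4          10  D201                14
5          23  D201                27
6          17  D201                21
8          22  D101                26
9          27  E202                31
10         24  D202                28
group by sku: count(lead_days_plus_4), min(lead_days):
      lead_days_plus_4  lead_days
sku                              
D101                 3          8
D201                 3         10
D202                 2          5
E102                 1         12
E202                 1         27
take first 2 rows:
      lead_days_plus_4  lead_days
sku                              
D101                 3          8
D201                 3         10

6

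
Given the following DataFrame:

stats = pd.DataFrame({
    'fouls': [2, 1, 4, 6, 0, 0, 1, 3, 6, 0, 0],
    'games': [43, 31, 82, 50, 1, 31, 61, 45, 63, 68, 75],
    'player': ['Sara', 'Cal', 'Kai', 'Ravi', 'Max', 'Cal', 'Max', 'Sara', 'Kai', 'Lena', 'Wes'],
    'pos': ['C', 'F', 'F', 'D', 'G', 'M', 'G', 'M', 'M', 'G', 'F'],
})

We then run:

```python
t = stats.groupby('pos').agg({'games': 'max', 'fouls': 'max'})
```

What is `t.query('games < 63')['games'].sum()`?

93

group by pos: max(games), max(fouls):
     games  fouls
pos              
C       43      2
D       50      6
F       82      4
G       68      1
M       63      6
filter rows where games < 63:
     games  fouls
pos              
C       43      2
D       50      6
Hence 93.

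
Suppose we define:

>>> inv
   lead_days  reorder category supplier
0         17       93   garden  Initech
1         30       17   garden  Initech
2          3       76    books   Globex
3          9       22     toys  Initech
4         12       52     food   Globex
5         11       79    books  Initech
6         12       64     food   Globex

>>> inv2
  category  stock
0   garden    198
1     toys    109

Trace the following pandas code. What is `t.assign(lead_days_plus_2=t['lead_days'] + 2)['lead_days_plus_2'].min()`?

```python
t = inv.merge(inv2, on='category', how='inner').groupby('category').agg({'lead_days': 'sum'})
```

11

merge on 'category' (how='inner') → 3 rows:
   lead_days  reorder category supplier  stock
0         17       93   garden  Initech    198
1         30       17   garden  Initech    198
2          9       22     toys  Initech    109
group by category, sum of lead_days:
          lead_days
category           
garden           47
toys              9
add column lead_days_plus_2 = t['lead_days'] + 2:
          lead_days  lead_days_plus_2
category                             
garden           47                49
toys              9                11
Finally, min of column 'lead_days_plus_2' = 11.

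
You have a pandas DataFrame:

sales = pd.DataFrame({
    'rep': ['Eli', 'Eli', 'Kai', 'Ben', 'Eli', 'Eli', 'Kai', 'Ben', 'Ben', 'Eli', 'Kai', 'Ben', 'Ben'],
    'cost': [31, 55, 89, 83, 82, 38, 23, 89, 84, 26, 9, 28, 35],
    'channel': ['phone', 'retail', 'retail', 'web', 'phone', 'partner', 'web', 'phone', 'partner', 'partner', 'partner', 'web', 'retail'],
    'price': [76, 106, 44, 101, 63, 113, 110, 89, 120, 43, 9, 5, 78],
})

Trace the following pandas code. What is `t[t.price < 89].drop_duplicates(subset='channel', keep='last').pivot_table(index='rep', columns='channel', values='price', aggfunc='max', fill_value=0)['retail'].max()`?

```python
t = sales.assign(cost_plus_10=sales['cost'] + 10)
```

add column cost_plus_10 = sales['cost'] + 10:
    rep  cost  channel  price  cost_plus_10
0   Eli    31    phone     76            41
1   Eli    55   retail    106            65
2   Kai    89   retail     44            99
3   Ben    83      web    101            93
4   Eli    82    phone     63            92
5   Eli    38  partner    113            48
6   Kai    23      web    110            33
7   Ben    89    phone     89            99
8   Ben    84  partner    120            94
9   Eli    26  partner     43            36
10  Kai     9  partner      9            19
11  Ben    28      web      5            38
12  Ben    35   retail     78            45
filter rows where price < 89:
    rep  cost  channel  price  cost_plus_10
0   Eli    31    phone     76            41
2   Kai    89   retail     44            99
4   Eli    82    phone     63            92
9   Eli    26  partner     43            36
10  Kai     9  partner      9            19
11  Ben    28      web      5            38
12  Ben    35   retail     78            45
drop duplicate channel (keep=last):
    rep  cost  channel  price  cost_plus_10
4   Eli    82    phone     63            92
10  Kai     9  partner      9            19
11  Ben    28      web      5            38
12  Ben    35   retail     78            45
pivot: rows=rep, cols=channel, max(price):
channel  partner  phone  retail  web
rep                                 
Ben            0      0      78    5
Eli            0     63       0    0
Kai            9      0       0    0

78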